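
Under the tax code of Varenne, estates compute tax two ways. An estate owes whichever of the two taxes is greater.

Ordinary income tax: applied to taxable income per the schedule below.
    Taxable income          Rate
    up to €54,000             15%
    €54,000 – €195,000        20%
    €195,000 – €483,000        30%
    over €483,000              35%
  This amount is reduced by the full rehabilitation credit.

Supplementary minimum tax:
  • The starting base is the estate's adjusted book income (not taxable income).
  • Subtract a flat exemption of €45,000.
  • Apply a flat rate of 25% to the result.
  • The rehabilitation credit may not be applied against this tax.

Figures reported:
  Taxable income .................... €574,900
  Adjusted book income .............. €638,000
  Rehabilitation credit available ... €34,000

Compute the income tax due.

€148,250

Supplementary minimum tax:
  Base (adjusted book income): €638,000
  Less exemption €45,000 → base €593,000
  €593,000 × 25% = €148,250

Ordinary income tax:
  €54,000 × 15% = €8,100
  €141,000 × 20% = €28,200
  €288,000 × 30% = €86,400
  €91,900 × 35% = €32,165
  → €154,865
  Less rehabilitation credit €34,000 → €120,865

€148,250 > €120,865, so the supplementary minimum tax is the binding amount.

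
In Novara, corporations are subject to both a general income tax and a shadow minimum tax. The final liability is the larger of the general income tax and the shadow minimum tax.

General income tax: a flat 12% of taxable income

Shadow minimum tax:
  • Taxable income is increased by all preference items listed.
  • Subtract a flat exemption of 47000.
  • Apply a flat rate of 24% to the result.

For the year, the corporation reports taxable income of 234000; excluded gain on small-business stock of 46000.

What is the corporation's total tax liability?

55920

Shadow minimum tax:
  Adjusted income: 234000 + 46000 = 280000
  Less exemption 47000 → base 233000
  233000 × 24% = 55920

General income tax:
  234000 × 12% = 28080

55920 > 28080, so the shadow minimum tax is the binding amount.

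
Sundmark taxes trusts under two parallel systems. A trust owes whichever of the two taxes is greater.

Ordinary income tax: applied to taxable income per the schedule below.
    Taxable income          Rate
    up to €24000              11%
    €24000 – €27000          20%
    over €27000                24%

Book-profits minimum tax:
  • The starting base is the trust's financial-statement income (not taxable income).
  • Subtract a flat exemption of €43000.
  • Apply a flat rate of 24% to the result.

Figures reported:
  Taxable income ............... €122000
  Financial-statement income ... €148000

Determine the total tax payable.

Ordinary income tax:
  €24000 × 11% = €2640
  €3000 × 20% = €600
  €95000 × 24% = €22800
  → €26040

Book-profits minimum tax:
  Base (financial-statement income): €148000
  Less exemption €43000 → base €105000
  €105000 × 24% = €25200

€26040 > €25200, so the ordinary income tax governs.

€26040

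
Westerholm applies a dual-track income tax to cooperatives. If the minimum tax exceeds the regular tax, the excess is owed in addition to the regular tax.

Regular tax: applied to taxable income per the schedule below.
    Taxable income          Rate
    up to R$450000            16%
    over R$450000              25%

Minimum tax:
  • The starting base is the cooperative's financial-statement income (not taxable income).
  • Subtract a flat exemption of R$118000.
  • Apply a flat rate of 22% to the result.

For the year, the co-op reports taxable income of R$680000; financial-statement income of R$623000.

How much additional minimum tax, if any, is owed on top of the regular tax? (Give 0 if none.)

Regular tax:
  R$450000 × 16% = R$72000
  R$230000 × 25% = R$57500
  → R$129500

Minimum tax:
  Base (financial-statement income): R$623000
  Less exemption R$118000 → base R$505000
  R$505000 × 22% = R$111100

R$111100 ≤ R$129500, so no add-on is due.

R$0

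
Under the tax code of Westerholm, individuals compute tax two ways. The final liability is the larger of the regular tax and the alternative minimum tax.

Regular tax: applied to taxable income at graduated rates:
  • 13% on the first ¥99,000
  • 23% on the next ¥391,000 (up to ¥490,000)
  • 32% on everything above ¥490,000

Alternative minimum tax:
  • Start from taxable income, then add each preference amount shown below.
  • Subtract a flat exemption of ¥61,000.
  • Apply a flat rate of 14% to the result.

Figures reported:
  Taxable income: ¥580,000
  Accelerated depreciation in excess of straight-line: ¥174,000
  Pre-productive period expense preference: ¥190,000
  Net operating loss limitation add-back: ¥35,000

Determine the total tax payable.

Regular tax:
  ¥99,000 × 13% = ¥12,870
  ¥391,000 × 23% = ¥89,930
  ¥90,000 × 32% = ¥28,800
  → ¥131,600

Alternative minimum tax:
  Adjusted income: ¥580,000 + ¥174,000 + ¥190,000 + ¥35,000 = ¥979,000
  Less exemption ¥61,000 → base ¥918,000
  ¥918,000 × 14% = ¥128,520

¥131,600 > ¥128,520, so the regular tax governs.

¥131,600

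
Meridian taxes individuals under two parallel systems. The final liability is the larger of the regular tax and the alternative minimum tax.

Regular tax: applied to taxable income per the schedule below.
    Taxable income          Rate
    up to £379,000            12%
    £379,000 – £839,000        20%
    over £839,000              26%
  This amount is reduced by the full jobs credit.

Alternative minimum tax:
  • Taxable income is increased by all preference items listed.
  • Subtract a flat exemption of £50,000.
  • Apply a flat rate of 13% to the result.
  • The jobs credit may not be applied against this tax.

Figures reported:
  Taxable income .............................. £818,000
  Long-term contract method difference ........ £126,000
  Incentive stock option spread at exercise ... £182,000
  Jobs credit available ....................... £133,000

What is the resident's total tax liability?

Alternative minimum tax:
  Adjusted income: £818,000 + £126,000 + £182,000 = £1,126,000
  Less exemption £50,000 → base £1,076,000
  £1,076,000 × 13% = £139,880

Regular tax:
  £379,000 × 12% = £45,480
  £439,000 × 20% = £87,800
  → £133,280
  Less jobs credit £133,000 → £280

£139,880 > £280, so the alternative minimum tax is the binding amount.

£139,880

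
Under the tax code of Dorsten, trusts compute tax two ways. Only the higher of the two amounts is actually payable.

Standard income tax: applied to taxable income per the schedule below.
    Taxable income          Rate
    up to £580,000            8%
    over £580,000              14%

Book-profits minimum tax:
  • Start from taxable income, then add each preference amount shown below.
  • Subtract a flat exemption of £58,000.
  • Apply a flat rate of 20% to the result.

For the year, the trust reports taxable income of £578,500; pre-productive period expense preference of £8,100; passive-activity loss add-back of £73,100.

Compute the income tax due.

£120,340

Standard income tax:
  £578,500 × 8% = £46,280

Book-profits minimum tax:
  Adjusted income: £578,500 + £8,100 + £73,100 = £659,700
  Less exemption £58,000 → base £601,700
  £601,700 × 20% = £120,340

£120,340 > £46,280, so the book-profits minimum tax is the binding amount.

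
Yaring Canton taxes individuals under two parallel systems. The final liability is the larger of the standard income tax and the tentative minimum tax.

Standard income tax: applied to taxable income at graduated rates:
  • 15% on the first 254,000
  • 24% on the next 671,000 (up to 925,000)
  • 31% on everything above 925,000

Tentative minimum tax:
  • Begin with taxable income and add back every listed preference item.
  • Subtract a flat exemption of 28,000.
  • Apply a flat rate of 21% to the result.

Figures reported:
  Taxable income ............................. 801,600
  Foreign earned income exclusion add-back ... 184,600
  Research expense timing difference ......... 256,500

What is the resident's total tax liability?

255,087

Tentative minimum tax:
  Adjusted income: 801,600 + 184,600 + 256,500 = 1,242,700
  Less exemption 28,000 → base 1,214,700
  1,214,700 × 21% = 255,087

Standard income tax:
  254,000 × 15% = 38,100
  547,600 × 24% = 131,424
  → 169,524

255,087 > 169,524, so the tentative minimum tax is the binding amount.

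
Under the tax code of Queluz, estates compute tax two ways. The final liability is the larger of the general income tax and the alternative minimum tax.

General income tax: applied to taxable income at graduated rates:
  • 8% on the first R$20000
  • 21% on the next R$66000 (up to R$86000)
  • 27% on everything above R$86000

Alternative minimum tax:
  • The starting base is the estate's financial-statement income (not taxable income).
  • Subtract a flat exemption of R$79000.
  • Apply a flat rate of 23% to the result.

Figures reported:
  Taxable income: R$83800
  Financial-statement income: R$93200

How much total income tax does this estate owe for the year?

R$14998

General income tax:
  R$20000 × 8% = R$1600
  R$63800 × 21% = R$13398
  → R$14998

Alternative minimum tax:
  Base (financial-statement income): R$93200
  Less exemption R$79000 → base R$14200
  R$14200 × 23% = R$3266

R$14998 > R$3266, so the general income tax governs.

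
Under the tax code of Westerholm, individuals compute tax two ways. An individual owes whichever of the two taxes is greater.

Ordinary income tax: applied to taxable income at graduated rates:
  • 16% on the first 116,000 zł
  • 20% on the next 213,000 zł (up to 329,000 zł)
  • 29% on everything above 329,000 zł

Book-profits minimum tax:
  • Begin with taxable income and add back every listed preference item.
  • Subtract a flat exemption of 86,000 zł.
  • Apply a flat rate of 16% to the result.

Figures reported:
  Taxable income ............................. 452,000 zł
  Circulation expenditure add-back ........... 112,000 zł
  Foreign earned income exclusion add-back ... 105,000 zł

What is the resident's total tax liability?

Ordinary income tax:
  116,000 zł × 16% = 18,560 zł
  213,000 zł × 20% = 42,600 zł
  123,000 zł × 29% = 35,670 zł
  → 96,830 zł

Book-profits minimum tax:
  Adjusted income: 452,000 zł + 112,000 zł + 105,000 zł = 669,000 zł
  Less exemption 86,000 zł → base 583,000 zł
  583,000 zł × 16% = 93,280 zł

96,830 zł > 93,280 zł, so the ordinary income tax governs.

96,830 zł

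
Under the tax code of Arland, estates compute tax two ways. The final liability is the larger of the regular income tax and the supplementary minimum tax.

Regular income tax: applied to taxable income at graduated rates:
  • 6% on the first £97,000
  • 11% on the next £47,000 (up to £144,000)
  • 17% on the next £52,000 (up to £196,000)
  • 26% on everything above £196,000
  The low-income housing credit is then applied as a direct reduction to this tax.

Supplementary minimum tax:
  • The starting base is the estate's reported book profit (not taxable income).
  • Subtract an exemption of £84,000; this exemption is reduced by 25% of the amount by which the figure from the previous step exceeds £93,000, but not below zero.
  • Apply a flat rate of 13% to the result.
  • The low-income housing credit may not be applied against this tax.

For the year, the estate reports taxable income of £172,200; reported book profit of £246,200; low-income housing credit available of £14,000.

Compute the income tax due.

£26,065

Regular income tax:
  £97,000 × 6% = £5,820
  £47,000 × 11% = £5,170
  £28,200 × 17% = £4,794
  → £15,784
  Less low-income housing credit £14,000 → £1,784

Supplementary minimum tax:
  Base (reported book profit): £246,200
  Exemption: £84,000 − 25% × (£246,200 − £93,000) = £84,000 − £38,300 = £45,700
  Base: £246,200 − £45,700 = £200,500
  £200,500 × 13% = £26,065

£26,065 > £1,784, so the supplementary minimum tax is the binding amount.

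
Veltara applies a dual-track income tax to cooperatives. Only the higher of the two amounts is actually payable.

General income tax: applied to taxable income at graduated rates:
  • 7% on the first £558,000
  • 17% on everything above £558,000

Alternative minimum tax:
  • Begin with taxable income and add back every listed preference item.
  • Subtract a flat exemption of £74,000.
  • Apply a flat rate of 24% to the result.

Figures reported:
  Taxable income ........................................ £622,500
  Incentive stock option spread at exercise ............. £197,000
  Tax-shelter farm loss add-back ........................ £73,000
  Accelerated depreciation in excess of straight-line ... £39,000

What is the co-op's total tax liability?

General income tax:
  £558,000 × 7% = £39,060
  £64,500 × 17% = £10,965
  → £50,025

Alternative minimum tax:
  Adjusted income: £622,500 + £197,000 + £73,000 + £39,000 = £931,500
  Less exemption £74,000 → base £857,500
  £857,500 × 24% = £205,800

£205,800 > £50,025, so the alternative minimum tax is the binding amount.

£205,800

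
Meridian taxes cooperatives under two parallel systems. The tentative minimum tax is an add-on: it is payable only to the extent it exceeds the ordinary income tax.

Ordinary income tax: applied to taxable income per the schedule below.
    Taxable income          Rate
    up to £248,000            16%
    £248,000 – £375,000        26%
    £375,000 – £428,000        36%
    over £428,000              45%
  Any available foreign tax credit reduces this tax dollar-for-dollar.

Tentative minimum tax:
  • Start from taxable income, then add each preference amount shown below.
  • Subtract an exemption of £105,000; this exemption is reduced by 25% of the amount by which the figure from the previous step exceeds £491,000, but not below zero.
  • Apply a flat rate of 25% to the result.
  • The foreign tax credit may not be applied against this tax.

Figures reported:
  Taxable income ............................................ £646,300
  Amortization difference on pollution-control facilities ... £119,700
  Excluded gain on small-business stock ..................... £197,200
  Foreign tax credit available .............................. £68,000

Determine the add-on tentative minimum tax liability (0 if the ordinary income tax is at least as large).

Tentative minimum tax:
  Adjusted income: £646,300 + £119,700 + £197,200 = £963,200
  Exemption: 25% × (£963,200 − £491,000) = £118,050 ≥ £105,000, so the exemption is fully phased out
  Base: £963,200 − £0 = £963,200
  £963,200 × 25% = £240,800

Ordinary income tax:
  £248,000 × 16% = £39,680
  £127,000 × 26% = £33,020
  £53,000 × 36% = £19,080
  £218,300 × 45% = £98,235
  → £190,015
  Less foreign tax credit £68,000 → £122,015

Excess of tentative minimum tax over ordinary income tax: £240,800 − £122,015 = £118,785.

£118,785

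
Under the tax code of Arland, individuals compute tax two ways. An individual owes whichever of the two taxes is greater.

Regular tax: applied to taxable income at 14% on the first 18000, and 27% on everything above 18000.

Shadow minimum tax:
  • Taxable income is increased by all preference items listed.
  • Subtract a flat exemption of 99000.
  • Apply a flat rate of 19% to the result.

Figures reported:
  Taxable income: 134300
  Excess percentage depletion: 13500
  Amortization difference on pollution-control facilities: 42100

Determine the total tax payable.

33921

Shadow minimum tax:
  Adjusted income: 134300 + 13500 + 42100 = 189900
  Less exemption 99000 → base 90900
  90900 × 19% = 17271

Regular tax:
  18000 × 14% = 2520
  116300 × 27% = 31401
  → 33921

33921 > 17271, so the regular tax governs.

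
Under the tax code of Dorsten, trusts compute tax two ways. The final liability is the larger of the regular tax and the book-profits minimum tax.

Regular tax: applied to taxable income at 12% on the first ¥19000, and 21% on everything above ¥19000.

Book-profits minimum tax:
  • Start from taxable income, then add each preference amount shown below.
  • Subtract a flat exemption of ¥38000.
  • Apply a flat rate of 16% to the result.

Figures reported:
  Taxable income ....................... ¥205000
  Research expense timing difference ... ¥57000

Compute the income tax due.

Regular tax:
  ¥19000 × 12% = ¥2280
  ¥186000 × 21% = ¥39060
  → ¥41340

Book-profits minimum tax:
  Adjusted income: ¥205000 + ¥57000 = ¥262000
  Less exemption ¥38000 → base ¥224000
  ¥224000 × 16% = ¥35840

¥41340 > ¥35840, so the regular tax governs.

¥41340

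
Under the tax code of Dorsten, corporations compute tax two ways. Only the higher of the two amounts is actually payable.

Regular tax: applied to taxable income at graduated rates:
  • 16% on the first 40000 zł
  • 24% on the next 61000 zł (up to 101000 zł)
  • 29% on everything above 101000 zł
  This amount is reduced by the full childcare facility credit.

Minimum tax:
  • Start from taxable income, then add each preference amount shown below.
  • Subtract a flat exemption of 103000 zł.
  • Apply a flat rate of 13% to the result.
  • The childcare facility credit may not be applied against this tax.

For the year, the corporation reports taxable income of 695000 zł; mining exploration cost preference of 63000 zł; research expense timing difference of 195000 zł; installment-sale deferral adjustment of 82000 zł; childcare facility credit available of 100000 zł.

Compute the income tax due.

121160 zł

Minimum tax:
  Adjusted income: 695000 zł + 63000 zł + 195000 zł + 82000 zł = 1035000 zł
  Less exemption 103000 zł → base 932000 zł
  932000 zł × 13% = 121160 zł

Regular tax:
  40000 zł × 16% = 6400 zł
  61000 zł × 24% = 14640 zł
  594000 zł × 29% = 172260 zł
  → 193300 zł
  Less childcare facility credit 100000 zł → 93300 zł

121160 zł > 93300 zł, so the minimum tax is the binding amount.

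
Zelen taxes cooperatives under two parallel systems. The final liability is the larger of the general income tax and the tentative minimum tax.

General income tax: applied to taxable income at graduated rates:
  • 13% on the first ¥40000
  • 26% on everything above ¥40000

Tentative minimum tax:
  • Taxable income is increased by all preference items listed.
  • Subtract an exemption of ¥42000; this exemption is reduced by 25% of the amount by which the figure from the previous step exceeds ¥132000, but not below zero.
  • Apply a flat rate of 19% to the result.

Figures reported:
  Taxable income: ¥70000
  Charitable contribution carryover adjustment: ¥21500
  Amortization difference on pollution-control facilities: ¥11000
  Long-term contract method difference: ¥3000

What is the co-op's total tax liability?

General income tax:
  ¥40000 × 13% = ¥5200
  ¥30000 × 26% = ¥7800
  → ¥13000

Tentative minimum tax:
  Adjusted income: ¥70000 + ¥21500 + ¥11000 + ¥3000 = ¥105500
  Exemption: ¥105500 ≤ ¥132000, so full ¥42000 applies
  Base: ¥105500 − ¥42000 = ¥63500
  ¥63500 × 19% = ¥12065

¥13000 > ¥12065, so the general income tax governs.

¥13000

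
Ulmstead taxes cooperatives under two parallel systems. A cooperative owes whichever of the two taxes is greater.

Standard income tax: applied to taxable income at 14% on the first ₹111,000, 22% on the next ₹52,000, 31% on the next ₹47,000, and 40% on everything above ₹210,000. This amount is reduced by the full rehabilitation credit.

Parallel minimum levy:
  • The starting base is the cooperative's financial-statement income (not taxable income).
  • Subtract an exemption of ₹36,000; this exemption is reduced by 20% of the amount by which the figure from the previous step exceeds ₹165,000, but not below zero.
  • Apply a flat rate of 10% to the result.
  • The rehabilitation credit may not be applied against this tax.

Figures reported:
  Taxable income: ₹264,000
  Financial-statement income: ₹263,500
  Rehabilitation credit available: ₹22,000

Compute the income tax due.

Standard income tax:
  ₹111,000 × 14% = ₹15,540
  ₹52,000 × 22% = ₹11,440
  ₹47,000 × 31% = ₹14,570
  ₹54,000 × 40% = ₹21,600
  → ₹63,150
  Less rehabilitation credit ₹22,000 → ₹41,150

Parallel minimum levy:
  Base (financial-statement income): ₹263,500
  Exemption: ₹36,000 − 20% × (₹263,500 − ₹165,000) = ₹36,000 − ₹19,700 = ₹16,300
  Base: ₹263,500 − ₹16,300 = ₹247,200
  ₹247,200 × 10% = ₹24,720

₹41,150 > ₹24,720, so the standard income tax governs.

₹41,150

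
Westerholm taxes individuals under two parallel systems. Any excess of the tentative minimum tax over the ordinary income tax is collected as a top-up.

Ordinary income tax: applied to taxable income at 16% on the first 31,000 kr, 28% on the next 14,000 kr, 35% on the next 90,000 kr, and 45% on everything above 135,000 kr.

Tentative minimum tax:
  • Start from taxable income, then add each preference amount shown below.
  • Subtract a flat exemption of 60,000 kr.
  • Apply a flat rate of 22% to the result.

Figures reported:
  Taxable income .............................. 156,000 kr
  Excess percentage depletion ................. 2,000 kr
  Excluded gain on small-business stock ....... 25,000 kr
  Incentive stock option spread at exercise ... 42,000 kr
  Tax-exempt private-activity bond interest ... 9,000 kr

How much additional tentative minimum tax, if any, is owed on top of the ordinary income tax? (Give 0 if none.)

Tentative minimum tax:
  Adjusted income: 156,000 kr + 2,000 kr + 25,000 kr + 42,000 kr + 9,000 kr = 234,000 kr
  Less exemption 60,000 kr → base 174,000 kr
  174,000 kr × 22% = 38,280 kr

Ordinary income tax:
  31,000 kr × 16% = 4,960 kr
  14,000 kr × 28% = 3,920 kr
  90,000 kr × 35% = 31,500 kr
  21,000 kr × 45% = 9,450 kr
  → 49,830 kr

38,280 kr ≤ 49,830 kr, so no add-on is due.

0 kr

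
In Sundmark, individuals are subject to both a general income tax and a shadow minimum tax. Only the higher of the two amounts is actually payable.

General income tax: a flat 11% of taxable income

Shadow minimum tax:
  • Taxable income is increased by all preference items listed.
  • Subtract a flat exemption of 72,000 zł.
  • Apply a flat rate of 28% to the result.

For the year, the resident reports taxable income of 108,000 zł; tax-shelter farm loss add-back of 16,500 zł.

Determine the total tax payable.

14,700 zł

Shadow minimum tax:
  Adjusted income: 108,000 zł + 16,500 zł = 124,500 zł
  Less exemption 72,000 zł → base 52,500 zł
  52,500 zł × 28% = 14,700 zł

General income tax:
  108,000 zł × 11% = 11,880 zł

14,700 zł > 11,880 zł, so the shadow minimum tax is the binding amount.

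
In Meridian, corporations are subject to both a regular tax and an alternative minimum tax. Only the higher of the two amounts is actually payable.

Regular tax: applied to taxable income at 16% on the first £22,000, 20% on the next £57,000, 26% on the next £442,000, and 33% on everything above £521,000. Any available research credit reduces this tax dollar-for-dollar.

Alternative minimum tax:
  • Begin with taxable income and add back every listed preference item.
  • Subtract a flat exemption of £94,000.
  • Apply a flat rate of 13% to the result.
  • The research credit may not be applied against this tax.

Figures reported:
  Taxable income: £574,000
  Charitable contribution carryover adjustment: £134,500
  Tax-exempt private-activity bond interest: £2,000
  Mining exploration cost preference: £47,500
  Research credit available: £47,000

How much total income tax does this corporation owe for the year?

£100,330

Alternative minimum tax:
  Adjusted income: £574,000 + £134,500 + £2,000 + £47,500 = £758,000
  Less exemption £94,000 → base £664,000
  £664,000 × 13% = £86,320

Regular tax:
  £22,000 × 16% = £3,520
  £57,000 × 20% = £11,400
  £442,000 × 26% = £114,920
  £53,000 × 33% = £17,490
  → £147,330
  Less research credit £47,000 → £100,330

£100,330 > £86,320, so the regular tax governs.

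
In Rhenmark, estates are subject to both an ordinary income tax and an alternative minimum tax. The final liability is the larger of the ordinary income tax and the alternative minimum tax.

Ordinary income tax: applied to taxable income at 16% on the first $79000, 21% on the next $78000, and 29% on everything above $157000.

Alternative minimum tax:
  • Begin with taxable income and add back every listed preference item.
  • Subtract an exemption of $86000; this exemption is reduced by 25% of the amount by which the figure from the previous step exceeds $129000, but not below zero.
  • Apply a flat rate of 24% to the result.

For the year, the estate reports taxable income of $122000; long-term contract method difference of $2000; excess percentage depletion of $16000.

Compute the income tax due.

$21670

Ordinary income tax:
  $79000 × 16% = $12640
  $43000 × 21% = $9030
  → $21670

Alternative minimum tax:
  Adjusted income: $122000 + $2000 + $16000 = $140000
  Exemption: $86000 − 25% × ($140000 − $129000) = $86000 − $2750 = $83250
  Base: $140000 − $83250 = $56750
  $56750 × 24% = $13620

$21670 > $13620, so the ordinary income tax governs.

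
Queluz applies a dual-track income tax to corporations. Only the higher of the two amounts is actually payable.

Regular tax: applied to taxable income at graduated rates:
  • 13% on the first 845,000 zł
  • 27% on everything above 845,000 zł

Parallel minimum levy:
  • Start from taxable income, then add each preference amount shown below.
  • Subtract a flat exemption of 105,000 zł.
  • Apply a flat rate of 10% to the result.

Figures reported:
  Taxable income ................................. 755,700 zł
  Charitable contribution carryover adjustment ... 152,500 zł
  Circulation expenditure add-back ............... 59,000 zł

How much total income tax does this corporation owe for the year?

98,241 zł

Regular tax:
  755,700 zł × 13% = 98,241 zł

Parallel minimum levy:
  Adjusted income: 755,700 zł + 152,500 zł + 59,000 zł = 967,200 zł
  Less exemption 105,000 zł → base 862,200 zł
  862,200 zł × 10% = 86,220 zł

98,241 zł > 86,220 zł, so the regular tax governs.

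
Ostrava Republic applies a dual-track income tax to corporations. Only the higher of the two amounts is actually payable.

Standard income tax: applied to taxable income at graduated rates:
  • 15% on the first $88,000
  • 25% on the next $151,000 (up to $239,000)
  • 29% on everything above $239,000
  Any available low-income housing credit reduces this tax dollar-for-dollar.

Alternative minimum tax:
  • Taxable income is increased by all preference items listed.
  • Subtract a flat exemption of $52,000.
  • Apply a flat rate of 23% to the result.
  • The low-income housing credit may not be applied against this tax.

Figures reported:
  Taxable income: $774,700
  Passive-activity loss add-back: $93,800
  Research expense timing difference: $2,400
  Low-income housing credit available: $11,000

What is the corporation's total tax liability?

Alternative minimum tax:
  Adjusted income: $774,700 + $93,800 + $2,400 = $870,900
  Less exemption $52,000 → base $818,900
  $818,900 × 23% = $188,347

Standard income tax:
  $88,000 × 15% = $13,200
  $151,000 × 25% = $37,750
  $535,700 × 29% = $155,353
  → $206,303
  Less low-income housing credit $11,000 → $195,303

$195,303 > $188,347, so the standard income tax governs.

$195,303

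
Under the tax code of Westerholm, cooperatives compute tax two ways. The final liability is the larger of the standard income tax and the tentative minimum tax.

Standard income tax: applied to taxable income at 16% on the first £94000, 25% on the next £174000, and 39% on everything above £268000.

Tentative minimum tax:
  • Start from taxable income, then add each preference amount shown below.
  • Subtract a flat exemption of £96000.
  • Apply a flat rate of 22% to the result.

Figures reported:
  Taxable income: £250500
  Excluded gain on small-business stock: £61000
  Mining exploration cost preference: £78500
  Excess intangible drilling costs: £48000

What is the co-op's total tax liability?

Standard income tax:
  £94000 × 16% = £15040
  £156500 × 25% = £39125
  → £54165

Tentative minimum tax:
  Adjusted income: £250500 + £61000 + £78500 + £48000 = £438000
  Less exemption £96000 → base £342000
  £342000 × 22% = £75240

£75240 > £54165, so the tentative minimum tax is the binding amount.

£75240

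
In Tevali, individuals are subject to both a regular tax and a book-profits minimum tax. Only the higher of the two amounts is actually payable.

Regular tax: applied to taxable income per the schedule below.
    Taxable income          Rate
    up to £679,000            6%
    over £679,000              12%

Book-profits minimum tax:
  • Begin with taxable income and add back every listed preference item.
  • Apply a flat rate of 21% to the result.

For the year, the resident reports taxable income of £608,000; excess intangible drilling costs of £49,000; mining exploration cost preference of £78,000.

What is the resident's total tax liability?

£154,350

Regular tax:
  £608,000 × 6% = £36,480

Book-profits minimum tax:
  Adjusted income: £608,000 + £49,000 + £78,000 = £735,000
  £735,000 × 21% = £154,350

£154,350 > £36,480, so the book-profits minimum tax is the binding amount.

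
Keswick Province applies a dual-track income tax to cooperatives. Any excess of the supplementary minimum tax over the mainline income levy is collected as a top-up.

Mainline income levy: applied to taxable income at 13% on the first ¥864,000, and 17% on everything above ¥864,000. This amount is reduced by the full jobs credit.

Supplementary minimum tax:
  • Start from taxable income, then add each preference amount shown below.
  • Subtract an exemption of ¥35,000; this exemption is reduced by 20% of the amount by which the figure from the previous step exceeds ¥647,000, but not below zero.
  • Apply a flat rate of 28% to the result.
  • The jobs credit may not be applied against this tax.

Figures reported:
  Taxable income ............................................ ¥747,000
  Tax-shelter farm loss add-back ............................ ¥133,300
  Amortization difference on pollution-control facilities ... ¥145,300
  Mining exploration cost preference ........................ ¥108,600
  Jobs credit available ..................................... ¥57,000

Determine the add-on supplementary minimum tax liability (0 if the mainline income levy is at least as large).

Supplementary minimum tax:
  Adjusted income: ¥747,000 + ¥133,300 + ¥145,300 + ¥108,600 = ¥1,134,200
  Exemption: 20% × (¥1,134,200 − ¥647,000) = ¥97,440 ≥ ¥35,000, so the exemption is fully phased out
  Base: ¥1,134,200 − ¥0 = ¥1,134,200
  ¥1,134,200 × 28% = ¥317,576

Mainline income levy:
  ¥747,000 × 13% = ¥97,110
  Less jobs credit ¥57,000 → ¥40,110

Excess of supplementary minimum tax over mainline income levy: ¥317,576 − ¥40,110 = ¥277,466.

¥277,466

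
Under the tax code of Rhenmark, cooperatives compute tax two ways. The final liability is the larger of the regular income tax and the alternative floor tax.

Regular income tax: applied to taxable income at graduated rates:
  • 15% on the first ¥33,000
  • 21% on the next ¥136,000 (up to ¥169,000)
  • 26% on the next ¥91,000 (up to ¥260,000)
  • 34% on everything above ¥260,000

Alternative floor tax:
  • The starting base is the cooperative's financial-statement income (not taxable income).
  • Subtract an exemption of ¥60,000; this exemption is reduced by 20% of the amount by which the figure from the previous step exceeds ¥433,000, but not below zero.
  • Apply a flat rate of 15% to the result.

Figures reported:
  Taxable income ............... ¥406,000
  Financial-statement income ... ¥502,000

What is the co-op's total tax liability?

¥106,810

Regular income tax:
  ¥33,000 × 15% = ¥4,950
  ¥136,000 × 21% = ¥28,560
  ¥91,000 × 26% = ¥23,660
  ¥146,000 × 34% = ¥49,640
  → ¥106,810

Alternative floor tax:
  Base (financial-statement income): ¥502,000
  Exemption: ¥60,000 − 20% × (¥502,000 − ¥433,000) = ¥60,000 − ¥13,800 = ¥46,200
  Base: ¥502,000 − ¥46,200 = ¥455,800
  ¥455,800 × 15% = ¥68,370

¥106,810 > ¥68,370, so the regular income tax governs.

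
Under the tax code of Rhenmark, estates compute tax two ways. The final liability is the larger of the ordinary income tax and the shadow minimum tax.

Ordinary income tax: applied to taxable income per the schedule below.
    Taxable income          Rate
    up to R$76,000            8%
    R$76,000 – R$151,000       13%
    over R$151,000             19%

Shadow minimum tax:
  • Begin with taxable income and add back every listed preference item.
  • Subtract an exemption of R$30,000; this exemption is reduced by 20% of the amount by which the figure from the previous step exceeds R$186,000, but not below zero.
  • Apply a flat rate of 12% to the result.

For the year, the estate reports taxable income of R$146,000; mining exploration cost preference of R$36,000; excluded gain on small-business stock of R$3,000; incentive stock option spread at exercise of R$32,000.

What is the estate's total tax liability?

Ordinary income tax:
  R$76,000 × 8% = R$6,080
  R$70,000 × 13% = R$9,100
  → R$15,180

Shadow minimum tax:
  Adjusted income: R$146,000 + R$36,000 + R$3,000 + R$32,000 = R$217,000
  Exemption: R$30,000 − 20% × (R$217,000 − R$186,000) = R$30,000 − R$6,200 = R$23,800
  Base: R$217,000 − R$23,800 = R$193,200
  R$193,200 × 12% = R$23,184

R$23,184 > R$15,180, so the shadow minimum tax is the binding amount.

R$23,184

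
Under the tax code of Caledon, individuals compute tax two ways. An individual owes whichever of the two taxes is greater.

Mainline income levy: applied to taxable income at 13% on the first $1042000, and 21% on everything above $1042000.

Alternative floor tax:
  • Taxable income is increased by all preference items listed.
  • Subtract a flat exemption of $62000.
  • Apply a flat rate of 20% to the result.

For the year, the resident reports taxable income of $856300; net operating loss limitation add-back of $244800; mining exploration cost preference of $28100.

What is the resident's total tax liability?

$213440

Mainline income levy:
  $856300 × 13% = $111319

Alternative floor tax:
  Adjusted income: $856300 + $244800 + $28100 = $1129200
  Less exemption $62000 → base $1067200
  $1067200 × 20% = $213440

$213440 > $111319, so the alternative floor tax is the binding amount.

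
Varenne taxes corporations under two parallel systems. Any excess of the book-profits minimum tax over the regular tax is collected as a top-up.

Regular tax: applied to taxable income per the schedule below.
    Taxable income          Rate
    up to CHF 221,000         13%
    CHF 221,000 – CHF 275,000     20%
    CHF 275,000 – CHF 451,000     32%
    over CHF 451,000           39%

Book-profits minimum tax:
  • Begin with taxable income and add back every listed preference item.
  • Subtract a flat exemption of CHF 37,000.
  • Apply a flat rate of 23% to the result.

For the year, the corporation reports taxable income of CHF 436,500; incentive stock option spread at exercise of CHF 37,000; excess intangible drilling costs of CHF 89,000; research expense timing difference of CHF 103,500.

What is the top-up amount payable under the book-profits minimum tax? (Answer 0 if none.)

Book-profits minimum tax:
  Adjusted income: CHF 436,500 + CHF 37,000 + CHF 89,000 + CHF 103,500 = CHF 666,000
  Less exemption CHF 37,000 → base CHF 629,000
  CHF 629,000 × 23% = CHF 144,670

Regular tax:
  CHF 221,000 × 13% = CHF 28,730
  CHF 54,000 × 20% = CHF 10,800
  CHF 161,500 × 32% = CHF 51,680
  → CHF 91,210

Excess of book-profits minimum tax over regular tax: CHF 144,670 − CHF 91,210 = CHF 53,460.

CHF 53,460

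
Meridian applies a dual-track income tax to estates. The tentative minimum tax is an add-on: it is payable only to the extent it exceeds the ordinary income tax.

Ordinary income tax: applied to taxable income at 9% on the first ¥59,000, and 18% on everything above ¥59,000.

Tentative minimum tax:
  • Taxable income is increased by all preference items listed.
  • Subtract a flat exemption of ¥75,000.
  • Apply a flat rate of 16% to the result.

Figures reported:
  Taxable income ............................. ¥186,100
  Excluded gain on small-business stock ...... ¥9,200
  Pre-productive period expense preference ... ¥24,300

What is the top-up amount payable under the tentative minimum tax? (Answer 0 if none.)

Tentative minimum tax:
  Adjusted income: ¥186,100 + ¥9,200 + ¥24,300 = ¥219,600
  Less exemption ¥75,000 → base ¥144,600
  ¥144,600 × 16% = ¥23,136

Ordinary income tax:
  ¥59,000 × 9% = ¥5,310
  ¥127,100 × 18% = ¥22,878
  → ¥28,188

¥23,136 ≤ ¥28,188, so no add-on is due.

¥0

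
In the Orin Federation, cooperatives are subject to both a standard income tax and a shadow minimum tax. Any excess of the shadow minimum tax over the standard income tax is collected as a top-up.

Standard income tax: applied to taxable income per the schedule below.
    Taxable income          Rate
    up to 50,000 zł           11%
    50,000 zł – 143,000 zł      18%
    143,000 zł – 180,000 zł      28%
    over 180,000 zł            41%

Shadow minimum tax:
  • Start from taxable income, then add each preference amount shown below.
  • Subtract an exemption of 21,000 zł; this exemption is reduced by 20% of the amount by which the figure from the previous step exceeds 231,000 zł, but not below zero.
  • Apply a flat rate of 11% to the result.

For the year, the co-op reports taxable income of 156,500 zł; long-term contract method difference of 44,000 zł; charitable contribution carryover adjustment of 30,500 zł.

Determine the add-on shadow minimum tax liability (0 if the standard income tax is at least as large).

Shadow minimum tax:
  Adjusted income: 156,500 zł + 44,000 zł + 30,500 zł = 231,000 zł
  Exemption: 231,000 zł ≤ 231,000 zł, so full 21,000 zł applies
  Base: 231,000 zł − 21,000 zł = 210,000 zł
  210,000 zł × 11% = 23,100 zł

Standard income tax:
  50,000 zł × 11% = 5,500 zł
  93,000 zł × 18% = 16,740 zł
  13,500 zł × 28% = 3,780 zł
  → 26,020 zł

23,100 zł ≤ 26,020 zł, so no add-on is due.

0 zł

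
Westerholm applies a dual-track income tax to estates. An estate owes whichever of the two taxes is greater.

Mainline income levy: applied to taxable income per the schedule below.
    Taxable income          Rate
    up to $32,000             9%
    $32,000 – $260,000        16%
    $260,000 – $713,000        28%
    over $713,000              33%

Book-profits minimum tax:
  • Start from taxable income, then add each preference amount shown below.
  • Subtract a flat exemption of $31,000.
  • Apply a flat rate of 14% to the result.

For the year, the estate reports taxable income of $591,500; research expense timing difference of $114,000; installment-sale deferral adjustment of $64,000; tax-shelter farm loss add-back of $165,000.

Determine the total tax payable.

$132,180

Book-profits minimum tax:
  Adjusted income: $591,500 + $114,000 + $64,000 + $165,000 = $934,500
  Less exemption $31,000 → base $903,500
  $903,500 × 14% = $126,490

Mainline income levy:
  $32,000 × 9% = $2,880
  $228,000 × 16% = $36,480
  $331,500 × 28% = $92,820
  → $132,180

$132,180 > $126,490, so the mainline income levy governs.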